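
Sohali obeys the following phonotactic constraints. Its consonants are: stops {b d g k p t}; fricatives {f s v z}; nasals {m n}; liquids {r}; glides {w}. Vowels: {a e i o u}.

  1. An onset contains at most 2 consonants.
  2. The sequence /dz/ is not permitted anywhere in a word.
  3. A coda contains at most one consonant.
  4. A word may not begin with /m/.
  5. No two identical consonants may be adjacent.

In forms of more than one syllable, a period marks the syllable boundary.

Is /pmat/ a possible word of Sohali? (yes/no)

/pmat/ — σ1 onset /pm/ (2C), coda /t/ ok → licit

yes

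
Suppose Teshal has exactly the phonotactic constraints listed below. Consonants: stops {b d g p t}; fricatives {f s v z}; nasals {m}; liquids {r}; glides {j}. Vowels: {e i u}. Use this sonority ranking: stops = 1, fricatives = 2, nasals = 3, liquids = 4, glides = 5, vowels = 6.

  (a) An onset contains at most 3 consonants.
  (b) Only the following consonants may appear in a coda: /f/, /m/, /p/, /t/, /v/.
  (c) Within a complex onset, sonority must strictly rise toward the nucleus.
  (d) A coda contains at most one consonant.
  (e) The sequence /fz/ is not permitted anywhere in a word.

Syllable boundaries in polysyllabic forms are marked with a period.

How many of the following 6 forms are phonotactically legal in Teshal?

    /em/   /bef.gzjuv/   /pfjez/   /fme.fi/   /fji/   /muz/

/em/ — σ1 onset /∅/, coda /m/ ok → phonotactically legal
/bef.gzjuv/ — σ1 onset /b/, coda /f/ ok; σ2 onset /gzj/ (1→2→5 rises), coda /v/ ok → phonotactically legal
/pfjez/ — violates constraint (b): syllable 1 coda contains /z/, which is not a licensed coda consonant → phonotactically illegal
/fme.fi/ — σ1 onset /fm/ (2→3 rises), coda /∅/ ok; σ2 onset /f/, coda /∅/ ok → phonotactically legal
/fji/ — σ1 onset /fj/ (2→5 rises), coda /∅/ ok → phonotactically legal
/muz/ — violates constraint (b): syllable 1 coda contains /z/, which is not a licensed coda consonant → phonotactically illegal
Phonotactically legal: /em/, /bef.gzjuv/, /fme.fi/, /fji/ → 4.

4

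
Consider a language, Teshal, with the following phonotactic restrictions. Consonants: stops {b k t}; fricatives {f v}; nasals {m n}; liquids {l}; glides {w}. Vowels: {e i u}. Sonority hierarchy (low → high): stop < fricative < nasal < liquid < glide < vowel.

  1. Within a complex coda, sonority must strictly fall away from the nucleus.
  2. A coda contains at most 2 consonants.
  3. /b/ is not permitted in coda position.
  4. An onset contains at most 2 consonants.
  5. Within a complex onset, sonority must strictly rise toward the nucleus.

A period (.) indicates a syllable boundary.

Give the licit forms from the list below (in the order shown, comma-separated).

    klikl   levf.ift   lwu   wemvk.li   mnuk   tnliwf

klikl — violates constraint 1: syllable 1 coda /kl/: /k/ (stop, 1) → /l/ (liquid, 4) does not fall → illicit
levf.ift — violates constraint 1: syllable 1 coda /vf/: /v/ (fricative, 2) → /f/ (fricative, 2) does not fall → illicit
lwu — σ1 onset /lw/ (4→5 rises), coda /∅/ ok → licit
wemvk.li — violates constraint 2: syllable 1 coda /mvk/ has 3 consonants (> 2) → illicit
mnuk — violates constraint 5: syllable 1 onset /mn/: /m/ (nasal, 3) → /n/ (nasal, 3) does not rise → illicit
tnliwf — violates constraint 4: syllable 1 onset /tnl/ has 3 consonants (> 2) → illicit

lwu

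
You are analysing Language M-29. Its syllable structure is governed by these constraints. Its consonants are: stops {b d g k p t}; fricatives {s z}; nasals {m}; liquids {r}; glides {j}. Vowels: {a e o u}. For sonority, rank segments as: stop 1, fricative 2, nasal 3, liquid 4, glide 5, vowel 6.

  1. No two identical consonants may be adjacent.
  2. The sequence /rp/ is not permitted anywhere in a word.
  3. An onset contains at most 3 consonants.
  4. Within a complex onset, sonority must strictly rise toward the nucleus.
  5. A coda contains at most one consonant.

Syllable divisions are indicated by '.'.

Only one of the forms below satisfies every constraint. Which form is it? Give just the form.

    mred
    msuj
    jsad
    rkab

mred — σ1 onset /mr/ (3→4 rises), coda /d/ ok → phonotactically legal
msuj — violates constraint 4: syllable 1 onset /ms/: /m/ (nasal, 3) → /s/ (fricative, 2) does not rise → phonotactically illegal
jsad — violates constraint 4: syllable 1 onset /js/: /j/ (glide, 5) → /s/ (fricative, 2) does not rise → phonotactically illegal
rkab — violates constraint 4: syllable 1 onset /rk/: /r/ (liquid, 4) → /k/ (stop, 1) does not rise → phonotactically illegal

mred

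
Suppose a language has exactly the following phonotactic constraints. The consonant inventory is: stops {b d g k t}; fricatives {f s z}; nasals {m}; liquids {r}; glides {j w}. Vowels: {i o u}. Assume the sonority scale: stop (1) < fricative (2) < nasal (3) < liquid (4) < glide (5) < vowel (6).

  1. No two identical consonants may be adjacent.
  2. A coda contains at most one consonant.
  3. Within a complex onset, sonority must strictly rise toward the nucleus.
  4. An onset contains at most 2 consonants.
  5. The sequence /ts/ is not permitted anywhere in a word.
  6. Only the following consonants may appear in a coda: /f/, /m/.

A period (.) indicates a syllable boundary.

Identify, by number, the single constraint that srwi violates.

4

srwi: syllable 1 onset /srw/ has 3 consonants (> 2).
This is a violation of constraint 4: "An onset contains at most 2 consonants."
The remaining constraints (1, 2, 3, 5, 6) are satisfied.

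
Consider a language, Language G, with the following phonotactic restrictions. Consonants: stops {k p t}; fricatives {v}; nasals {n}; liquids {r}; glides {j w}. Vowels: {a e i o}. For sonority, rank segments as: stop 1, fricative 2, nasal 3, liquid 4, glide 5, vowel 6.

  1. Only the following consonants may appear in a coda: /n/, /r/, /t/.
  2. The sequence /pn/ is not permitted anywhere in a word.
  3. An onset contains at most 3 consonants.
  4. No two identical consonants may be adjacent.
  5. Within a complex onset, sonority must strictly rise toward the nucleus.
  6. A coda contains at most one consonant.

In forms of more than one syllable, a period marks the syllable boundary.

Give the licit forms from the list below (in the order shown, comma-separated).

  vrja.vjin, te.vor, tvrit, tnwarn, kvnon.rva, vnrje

vrja.vjin, te.vor, tvrit

vrja.vjin — σ1 onset /vrj/ (2→4→5 rises), coda /∅/ ok; σ2 onset /vj/ (2→5 rises), coda /n/ ok → licit
te.vor — σ1 onset /t/, coda /∅/ ok; σ2 onset /v/, coda /r/ ok → licit
tvrit — σ1 onset /tvr/ (1→2→4 rises), coda /t/ ok → licit
tnwarn — violates constraint 6: syllable 1 coda /rn/ has 2 consonants (> 1) → illicit
kvnon.rva — violates constraint 5: syllable 2 onset /rv/: /r/ (liquid, 4) → /v/ (fricative, 2) does not rise → illicit
vnrje — violates constraint 3: syllable 1 onset /vnrj/ has 4 consonants (> 3) → illicit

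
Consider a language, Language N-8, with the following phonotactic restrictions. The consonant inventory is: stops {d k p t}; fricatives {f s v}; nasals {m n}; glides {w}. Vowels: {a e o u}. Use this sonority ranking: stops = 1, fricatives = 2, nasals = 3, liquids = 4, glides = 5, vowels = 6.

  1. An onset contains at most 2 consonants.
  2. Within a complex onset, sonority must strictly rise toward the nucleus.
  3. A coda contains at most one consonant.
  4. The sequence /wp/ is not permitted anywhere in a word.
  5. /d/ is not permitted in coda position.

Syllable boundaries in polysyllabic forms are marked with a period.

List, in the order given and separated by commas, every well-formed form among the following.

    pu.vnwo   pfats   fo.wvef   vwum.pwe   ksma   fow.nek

vwum.pwe, fow.nek

pu.vnwo — violates constraint 1: syllable 2 onset /vnw/ has 3 consonants (> 2) → ill-formed
pfats — violates constraint 3: syllable 1 coda /ts/ has 2 consonants (> 1) → ill-formed
fo.wvef — violates constraint 2: syllable 2 onset /wv/: /w/ (glide, 5) → /v/ (fricative, 2) does not rise → ill-formed
vwum.pwe — σ1 onset /vw/ (2→5 rises), coda /m/ ok; σ2 onset /pw/ (1→5 rises), coda /∅/ ok → well-formed
ksma — violates constraint 1: syllable 1 onset /ksm/ has 3 consonants (> 2) → ill-formed
fow.nek — σ1 onset /f/, coda /w/ ok; σ2 onset /n/, coda /k/ ok → well-formed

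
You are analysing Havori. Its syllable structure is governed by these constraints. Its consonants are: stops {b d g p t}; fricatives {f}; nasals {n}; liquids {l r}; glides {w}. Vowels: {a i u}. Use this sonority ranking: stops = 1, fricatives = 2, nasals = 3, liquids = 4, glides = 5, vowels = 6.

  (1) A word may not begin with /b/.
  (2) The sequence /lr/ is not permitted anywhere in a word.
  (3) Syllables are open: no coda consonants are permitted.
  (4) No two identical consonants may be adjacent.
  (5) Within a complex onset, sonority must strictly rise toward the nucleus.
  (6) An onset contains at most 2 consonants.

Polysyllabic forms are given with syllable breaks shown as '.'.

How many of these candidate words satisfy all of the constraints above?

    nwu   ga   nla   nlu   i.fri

5

nwu — σ1 onset /nw/ (3→5 rises), coda /∅/ ok → permitted
ga — σ1 onset /g/, coda /∅/ ok → permitted
nla — σ1 onset /nl/ (3→4 rises), coda /∅/ ok → permitted
nlu — σ1 onset /nl/ (3→4 rises), coda /∅/ ok → permitted
i.fri — σ1 onset /∅/, coda /∅/ ok; σ2 onset /fr/ (2→4 rises), coda /∅/ ok → permitted
Permitted: nwu, ga, nla, nlu, i.fri → 5.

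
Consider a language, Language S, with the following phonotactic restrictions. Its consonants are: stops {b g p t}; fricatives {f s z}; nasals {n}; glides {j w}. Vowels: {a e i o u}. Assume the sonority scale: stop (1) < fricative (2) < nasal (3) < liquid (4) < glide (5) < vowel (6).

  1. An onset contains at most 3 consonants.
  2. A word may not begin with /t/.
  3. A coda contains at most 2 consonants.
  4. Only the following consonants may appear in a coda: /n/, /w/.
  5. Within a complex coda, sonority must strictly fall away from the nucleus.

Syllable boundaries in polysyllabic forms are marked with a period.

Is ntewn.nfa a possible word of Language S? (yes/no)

ntewn.nfa — σ1 onset /nt/ (2C), coda /wn/ (5→3 falls) ok; σ2 onset /nf/ (2C), coda /∅/ ok → licit

yes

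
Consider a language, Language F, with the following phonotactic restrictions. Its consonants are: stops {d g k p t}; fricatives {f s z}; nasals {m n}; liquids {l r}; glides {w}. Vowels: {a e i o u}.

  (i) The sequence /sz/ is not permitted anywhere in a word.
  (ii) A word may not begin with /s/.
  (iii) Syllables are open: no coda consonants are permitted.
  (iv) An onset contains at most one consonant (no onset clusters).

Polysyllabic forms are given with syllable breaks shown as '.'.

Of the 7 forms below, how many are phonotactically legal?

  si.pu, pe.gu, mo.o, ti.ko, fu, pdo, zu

si.pu — violates constraint (ii): word begins with /s/ → phonotactically illegal
pe.gu — σ1 onset /p/, coda /∅/ ok; σ2 onset /g/, coda /∅/ ok → phonotactically legal
mo.o — σ1 onset /m/, coda /∅/ ok; σ2 onset /∅/, coda /∅/ ok → phonotactically legal
ti.ko — σ1 onset /t/, coda /∅/ ok; σ2 onset /k/, coda /∅/ ok → phonotactically legal
fu — σ1 onset /f/, coda /∅/ ok → phonotactically legal
pdo — violates constraint (iv): syllable 1 onset /pd/ has 2 consonants (> 1) → phonotactically illegal
zu — σ1 onset /z/, coda /∅/ ok → phonotactically legal
Phonotactically legal: pe.gu, mo.o, ti.ko, fu, zu → 5.

5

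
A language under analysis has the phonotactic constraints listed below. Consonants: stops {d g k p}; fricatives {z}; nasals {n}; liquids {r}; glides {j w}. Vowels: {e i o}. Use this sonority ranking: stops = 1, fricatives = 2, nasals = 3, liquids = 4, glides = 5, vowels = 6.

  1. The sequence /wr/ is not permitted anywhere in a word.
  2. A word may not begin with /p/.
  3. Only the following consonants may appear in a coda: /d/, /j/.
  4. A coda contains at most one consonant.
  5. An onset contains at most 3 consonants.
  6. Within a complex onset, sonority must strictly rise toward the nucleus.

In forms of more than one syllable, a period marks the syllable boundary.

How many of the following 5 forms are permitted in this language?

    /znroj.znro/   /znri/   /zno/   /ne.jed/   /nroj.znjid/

5

/znroj.znro/ — σ1 onset /znr/ (2→3→4 rises), coda /j/ ok; σ2 onset /znr/ (2→3→4 rises), coda /∅/ ok → permitted
/znri/ — σ1 onset /znr/ (2→3→4 rises), coda /∅/ ok → permitted
/zno/ — σ1 onset /zn/ (2→3 rises), coda /∅/ ok → permitted
/ne.jed/ — σ1 onset /n/, coda /∅/ ok; σ2 onset /j/, coda /d/ ok → permitted
/nroj.znjid/ — σ1 onset /nr/ (3→4 rises), coda /j/ ok; σ2 onset /znj/ (2→3→5 rises), coda /d/ ok → permitted
Permitted: /znroj.znro/, /znri/, /zno/, /ne.jed/, /nroj.znjid/ → 5.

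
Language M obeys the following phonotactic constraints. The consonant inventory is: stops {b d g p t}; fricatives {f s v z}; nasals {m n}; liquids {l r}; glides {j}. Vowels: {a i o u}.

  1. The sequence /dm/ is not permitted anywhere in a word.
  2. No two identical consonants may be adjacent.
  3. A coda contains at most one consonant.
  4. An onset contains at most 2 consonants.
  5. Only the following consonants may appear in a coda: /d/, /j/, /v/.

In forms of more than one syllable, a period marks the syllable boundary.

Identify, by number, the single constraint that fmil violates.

fmil: syllable 1 coda contains /l/, which is not a licensed coda consonant.
This is a violation of constraint 5: "Only the following consonants may appear in a coda: /d/, /j/, /v/."
The remaining constraints (1, 2, 3, 4) are satisfied.

5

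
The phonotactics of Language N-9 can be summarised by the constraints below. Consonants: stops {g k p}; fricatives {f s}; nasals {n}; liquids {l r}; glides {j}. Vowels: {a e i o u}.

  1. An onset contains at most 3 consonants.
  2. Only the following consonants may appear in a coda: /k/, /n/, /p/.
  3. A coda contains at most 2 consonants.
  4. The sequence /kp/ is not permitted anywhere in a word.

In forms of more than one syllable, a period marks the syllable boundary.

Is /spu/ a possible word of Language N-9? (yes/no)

/spu/ — σ1 onset /sp/ (2C), coda /∅/ ok → phonotactically legal

yes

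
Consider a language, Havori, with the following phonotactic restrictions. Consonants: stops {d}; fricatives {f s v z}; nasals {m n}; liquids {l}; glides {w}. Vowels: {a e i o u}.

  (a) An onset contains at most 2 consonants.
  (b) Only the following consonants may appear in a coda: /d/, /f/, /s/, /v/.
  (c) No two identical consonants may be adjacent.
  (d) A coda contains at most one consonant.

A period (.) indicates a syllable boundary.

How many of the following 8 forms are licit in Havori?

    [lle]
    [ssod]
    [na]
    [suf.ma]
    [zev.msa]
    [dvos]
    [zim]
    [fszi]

[lle] — violates constraint (c): adjacent identical consonants /ll/ → illicit
[ssod] — violates constraint (c): adjacent identical consonants /ss/ → illicit
[na] — σ1 onset /n/, coda /∅/ ok → licit
[suf.ma] — σ1 onset /s/, coda /f/ ok; σ2 onset /m/, coda /∅/ ok → licit
[zev.msa] — σ1 onset /z/, coda /v/ ok; σ2 onset /ms/ (2C), coda /∅/ ok → licit
[dvos] — σ1 onset /dv/ (2C), coda /s/ ok → licit
[zim] — violates constraint (b): syllable 1 coda contains /m/, which is not a licensed coda consonant → illicit
[fszi] — violates constraint (a): syllable 1 onset /fsz/ has 3 consonants (> 2) → illicit
Licit: [na], [suf.ma], [zev.msa], [dvos] → 4.

4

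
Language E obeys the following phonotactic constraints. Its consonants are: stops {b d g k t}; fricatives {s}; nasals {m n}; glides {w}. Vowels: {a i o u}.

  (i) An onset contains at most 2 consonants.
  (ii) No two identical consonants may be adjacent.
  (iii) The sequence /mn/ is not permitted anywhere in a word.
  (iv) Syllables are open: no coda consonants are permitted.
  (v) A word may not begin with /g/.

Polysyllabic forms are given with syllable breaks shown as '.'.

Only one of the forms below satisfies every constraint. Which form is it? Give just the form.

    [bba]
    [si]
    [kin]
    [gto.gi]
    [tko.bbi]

[bba] — violates constraint (ii): adjacent identical consonants /bb/ → illicit
[si] — σ1 onset /s/, coda /∅/ ok → licit
[kin] — violates constraint (iv): syllable 1 coda /n/ has 1 consonant (> 0) → illicit
[gto.gi] — violates constraint (v): word begins with /g/ → illicit
[tko.bbi] — violates constraint (ii): adjacent identical consonants /bb/ → illicit

[si]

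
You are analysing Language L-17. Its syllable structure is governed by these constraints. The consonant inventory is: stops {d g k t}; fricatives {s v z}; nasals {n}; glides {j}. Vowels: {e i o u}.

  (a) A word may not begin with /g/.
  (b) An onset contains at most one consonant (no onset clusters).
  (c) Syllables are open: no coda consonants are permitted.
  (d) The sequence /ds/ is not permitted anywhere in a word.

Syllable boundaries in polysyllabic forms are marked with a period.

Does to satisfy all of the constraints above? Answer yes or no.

to — σ1 onset /t/, coda /∅/ ok → well-formed

yes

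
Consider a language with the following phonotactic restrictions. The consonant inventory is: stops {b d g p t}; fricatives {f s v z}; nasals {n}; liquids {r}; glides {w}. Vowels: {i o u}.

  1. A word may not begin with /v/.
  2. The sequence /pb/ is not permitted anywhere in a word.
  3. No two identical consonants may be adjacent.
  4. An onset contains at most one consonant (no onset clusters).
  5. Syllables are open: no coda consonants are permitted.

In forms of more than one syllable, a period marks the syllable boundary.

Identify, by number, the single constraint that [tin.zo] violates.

5

[tin.zo]: syllable 1 coda /n/ has 1 consonant (> 0).
This is a violation of constraint 5: "Syllables are open: no coda consonants are permitted."
The remaining constraints (1, 2, 3, 4) are satisfied.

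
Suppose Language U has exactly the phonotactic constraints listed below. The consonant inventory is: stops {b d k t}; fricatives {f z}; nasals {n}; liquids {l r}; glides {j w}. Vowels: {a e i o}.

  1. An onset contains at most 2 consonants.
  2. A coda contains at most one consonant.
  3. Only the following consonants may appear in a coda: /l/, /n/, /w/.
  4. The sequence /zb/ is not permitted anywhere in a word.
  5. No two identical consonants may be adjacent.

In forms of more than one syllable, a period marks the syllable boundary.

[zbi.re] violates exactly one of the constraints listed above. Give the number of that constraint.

[zbi.re]: contains banned sequence /zb/.
This is a violation of constraint 4: "The sequence /zb/ is not permitted anywhere in a word."
The remaining constraints (1, 2, 3, 5) are satisfied.

4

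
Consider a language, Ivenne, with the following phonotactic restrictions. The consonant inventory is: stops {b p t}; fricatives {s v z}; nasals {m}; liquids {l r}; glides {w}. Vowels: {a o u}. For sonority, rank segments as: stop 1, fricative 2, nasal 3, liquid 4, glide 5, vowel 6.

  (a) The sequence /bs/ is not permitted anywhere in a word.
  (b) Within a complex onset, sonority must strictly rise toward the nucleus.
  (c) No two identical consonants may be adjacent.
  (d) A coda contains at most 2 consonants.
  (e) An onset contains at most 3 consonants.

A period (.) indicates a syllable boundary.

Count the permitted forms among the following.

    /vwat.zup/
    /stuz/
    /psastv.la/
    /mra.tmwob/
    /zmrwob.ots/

/vwat.zup/ — σ1 onset /vw/ (2→5 rises), coda /t/ ok; σ2 onset /z/, coda /p/ ok → permitted
/stuz/ — violates constraint (b): syllable 1 onset /st/: /s/ (fricative, 2) → /t/ (stop, 1) does not rise → not permitted
/psastv.la/ — violates constraint (d): syllable 1 coda /stv/ has 3 consonants (> 2) → not permitted
/mra.tmwob/ — σ1 onset /mr/ (3→4 rises), coda /∅/ ok; σ2 onset /tmw/ (1→3→5 rises), coda /b/ ok → permitted
/zmrwob.ots/ — violates constraint (e): syllable 1 onset /zmrw/ has 4 consonants (> 3) → not permitted
Permitted: /vwat.zup/, /mra.tmwob/ → 2.

2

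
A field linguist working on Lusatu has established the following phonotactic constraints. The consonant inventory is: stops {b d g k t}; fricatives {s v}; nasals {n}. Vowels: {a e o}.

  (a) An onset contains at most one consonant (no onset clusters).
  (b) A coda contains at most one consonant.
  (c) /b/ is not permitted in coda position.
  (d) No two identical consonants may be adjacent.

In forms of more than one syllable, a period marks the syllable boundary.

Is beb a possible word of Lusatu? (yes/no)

no

beb — violates constraint (c): syllable 1 coda contains /b/ → ill-formed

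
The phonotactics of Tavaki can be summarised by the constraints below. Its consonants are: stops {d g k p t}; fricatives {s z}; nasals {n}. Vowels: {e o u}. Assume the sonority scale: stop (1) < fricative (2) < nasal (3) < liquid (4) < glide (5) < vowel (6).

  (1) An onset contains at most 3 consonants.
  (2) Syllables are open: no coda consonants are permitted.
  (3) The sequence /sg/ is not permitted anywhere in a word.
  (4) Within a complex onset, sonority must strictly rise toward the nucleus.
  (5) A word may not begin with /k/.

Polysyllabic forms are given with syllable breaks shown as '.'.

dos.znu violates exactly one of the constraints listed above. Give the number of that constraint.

dos.znu: syllable 1 coda /s/ has 1 consonant (> 0).
This is a violation of constraint 2: "Syllables are open: no coda consonants are permitted."
The remaining constraints (1, 3, 4, 5) are satisfied.

2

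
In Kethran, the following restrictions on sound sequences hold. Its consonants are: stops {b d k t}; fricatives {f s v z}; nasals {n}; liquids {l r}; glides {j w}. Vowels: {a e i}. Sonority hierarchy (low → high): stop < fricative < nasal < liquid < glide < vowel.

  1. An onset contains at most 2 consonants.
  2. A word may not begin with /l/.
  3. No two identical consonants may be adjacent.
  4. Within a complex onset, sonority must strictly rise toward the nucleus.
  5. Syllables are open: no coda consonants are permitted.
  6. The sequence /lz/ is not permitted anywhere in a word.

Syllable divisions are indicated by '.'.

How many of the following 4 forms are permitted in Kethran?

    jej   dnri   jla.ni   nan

jej — violates constraint 5: syllable 1 coda /j/ has 1 consonant (> 0) → not permitted
dnri — violates constraint 1: syllable 1 onset /dnr/ has 3 consonants (> 2) → not permitted
jla.ni — violates constraint 4: syllable 1 onset /jl/: /j/ (glide, 5) → /l/ (liquid, 4) does not rise → not permitted
nan — violates constraint 5: syllable 1 coda /n/ has 1 consonant (> 0) → not permitted
No form is permitted → 0.

0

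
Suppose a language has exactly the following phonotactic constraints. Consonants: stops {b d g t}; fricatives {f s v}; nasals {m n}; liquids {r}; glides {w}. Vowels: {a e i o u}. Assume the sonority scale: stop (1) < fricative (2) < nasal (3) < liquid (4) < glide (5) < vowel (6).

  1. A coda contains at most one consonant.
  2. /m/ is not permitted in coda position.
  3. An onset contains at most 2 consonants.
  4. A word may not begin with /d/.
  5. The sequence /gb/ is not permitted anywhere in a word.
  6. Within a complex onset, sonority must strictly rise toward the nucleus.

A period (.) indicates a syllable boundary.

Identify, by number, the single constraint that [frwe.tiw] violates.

[frwe.tiw]: syllable 1 onset /frw/ has 3 consonants (> 2).
This is a violation of constraint 3: "An onset contains at most 2 consonants."
The remaining constraints (1, 2, 4, 5, 6) are satisfied.

3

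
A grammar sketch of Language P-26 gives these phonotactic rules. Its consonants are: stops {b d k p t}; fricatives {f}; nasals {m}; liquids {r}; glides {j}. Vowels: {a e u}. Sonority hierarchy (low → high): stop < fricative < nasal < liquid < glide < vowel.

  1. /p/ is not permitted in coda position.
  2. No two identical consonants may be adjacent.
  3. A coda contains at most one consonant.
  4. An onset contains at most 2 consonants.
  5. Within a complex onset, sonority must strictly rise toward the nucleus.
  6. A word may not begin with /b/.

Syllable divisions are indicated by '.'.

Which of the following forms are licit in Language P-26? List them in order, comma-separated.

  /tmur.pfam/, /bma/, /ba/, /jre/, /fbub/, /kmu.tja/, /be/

/tmur.pfam/ — σ1 onset /tm/ (1→3 rises), coda /r/ ok; σ2 onset /pf/ (1→2 rises), coda /m/ ok → licit
/bma/ — violates constraint 6: word begins with /b/ → illicit
/ba/ — violates constraint 6: word begins with /b/ → illicit
/jre/ — violates constraint 5: syllable 1 onset /jr/: /j/ (glide, 5) → /r/ (liquid, 4) does not rise → illicit
/fbub/ — violates constraint 5: syllable 1 onset /fb/: /f/ (fricative, 2) → /b/ (stop, 1) does not rise → illicit
/kmu.tja/ — σ1 onset /km/ (1→3 rises), coda /∅/ ok; σ2 onset /tj/ (1→5 rises), coda /∅/ ok → licit
/be/ — violates constraint 6: word begins with /b/ → illicit

/tmur.pfam/, /kmu.tja/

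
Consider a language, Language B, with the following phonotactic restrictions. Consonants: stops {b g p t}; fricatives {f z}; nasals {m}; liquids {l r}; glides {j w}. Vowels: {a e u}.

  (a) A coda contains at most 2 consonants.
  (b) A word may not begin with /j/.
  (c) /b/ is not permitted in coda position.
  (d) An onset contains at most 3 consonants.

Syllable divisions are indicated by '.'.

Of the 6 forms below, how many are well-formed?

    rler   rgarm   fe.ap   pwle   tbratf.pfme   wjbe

rler — σ1 onset /rl/ (2C), coda /r/ ok → well-formed
rgarm — σ1 onset /rg/ (2C), coda /rm/ (2C) ok → well-formed
fe.ap — σ1 onset /f/, coda /∅/ ok; σ2 onset /∅/, coda /p/ ok → well-formed
pwle — σ1 onset /pwl/ (3C), coda /∅/ ok → well-formed
tbratf.pfme — σ1 onset /tbr/ (3C), coda /tf/ (2C) ok; σ2 onset /pfm/ (3C), coda /∅/ ok → well-formed
wjbe — σ1 onset /wjb/ (3C), coda /∅/ ok → well-formed
Well-formed: rler, rgarm, fe.ap, pwle, tbratf.pfme, wjbe → 6.

6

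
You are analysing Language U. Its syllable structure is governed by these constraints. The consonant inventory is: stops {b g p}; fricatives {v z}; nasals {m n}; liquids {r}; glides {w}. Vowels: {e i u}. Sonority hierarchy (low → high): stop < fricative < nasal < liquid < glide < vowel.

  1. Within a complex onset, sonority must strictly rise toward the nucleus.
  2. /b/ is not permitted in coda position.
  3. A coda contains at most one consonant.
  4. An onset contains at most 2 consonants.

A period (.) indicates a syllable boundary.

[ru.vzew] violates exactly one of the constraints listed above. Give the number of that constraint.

[ru.vzew]: syllable 2 onset /vz/: /v/ (fricative, 2) → /z/ (fricative, 2) does not rise.
This is a violation of constraint 1: "Within a complex onset, sonority must strictly rise toward the nucleus."
The remaining constraints (2, 3, 4) are satisfied.

1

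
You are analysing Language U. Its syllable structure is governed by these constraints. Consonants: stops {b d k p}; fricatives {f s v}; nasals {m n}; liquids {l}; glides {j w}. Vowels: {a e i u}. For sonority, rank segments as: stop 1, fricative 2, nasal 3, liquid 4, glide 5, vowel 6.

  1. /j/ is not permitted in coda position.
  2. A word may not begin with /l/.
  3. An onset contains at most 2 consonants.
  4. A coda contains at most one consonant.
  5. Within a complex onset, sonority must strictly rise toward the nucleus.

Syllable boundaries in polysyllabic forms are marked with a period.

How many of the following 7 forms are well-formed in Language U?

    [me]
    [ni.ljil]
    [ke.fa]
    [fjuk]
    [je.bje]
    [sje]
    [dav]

[me] — σ1 onset /m/, coda /∅/ ok → well-formed
[ni.ljil] — σ1 onset /n/, coda /∅/ ok; σ2 onset /lj/ (4→5 rises), coda /l/ ok → well-formed
[ke.fa] — σ1 onset /k/, coda /∅/ ok; σ2 onset /f/, coda /∅/ ok → well-formed
[fjuk] — σ1 onset /fj/ (2→5 rises), coda /k/ ok → well-formed
[je.bje] — σ1 onset /j/, coda /∅/ ok; σ2 onset /bj/ (1→5 rises), coda /∅/ ok → well-formed
[sje] — σ1 onset /sj/ (2→5 rises), coda /∅/ ok → well-formed
[dav] — σ1 onset /d/, coda /v/ ok → well-formed
Well-formed: [me], [ni.ljil], [ke.fa], [fjuk], [je.bje], [sje], [dav] → 7.

7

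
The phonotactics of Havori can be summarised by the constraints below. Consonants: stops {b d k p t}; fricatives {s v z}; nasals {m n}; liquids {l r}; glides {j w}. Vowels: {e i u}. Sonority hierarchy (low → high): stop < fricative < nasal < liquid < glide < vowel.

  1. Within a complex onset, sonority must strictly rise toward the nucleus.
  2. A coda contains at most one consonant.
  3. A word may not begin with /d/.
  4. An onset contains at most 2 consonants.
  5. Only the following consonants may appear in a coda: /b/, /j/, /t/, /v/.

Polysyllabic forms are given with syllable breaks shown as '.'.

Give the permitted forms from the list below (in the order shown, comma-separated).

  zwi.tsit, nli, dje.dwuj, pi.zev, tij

zwi.tsit, nli, pi.zev, tij

zwi.tsit — σ1 onset /zw/ (2→5 rises), coda /∅/ ok; σ2 onset /ts/ (1→2 rises), coda /t/ ok → permitted
nli — σ1 onset /nl/ (3→4 rises), coda /∅/ ok → permitted
dje.dwuj — violates constraint 3: word begins with /d/ → not permitted
pi.zev — σ1 onset /p/, coda /∅/ ok; σ2 onset /z/, coda /v/ ok → permitted
tij — σ1 onset /t/, coda /j/ ok → permitted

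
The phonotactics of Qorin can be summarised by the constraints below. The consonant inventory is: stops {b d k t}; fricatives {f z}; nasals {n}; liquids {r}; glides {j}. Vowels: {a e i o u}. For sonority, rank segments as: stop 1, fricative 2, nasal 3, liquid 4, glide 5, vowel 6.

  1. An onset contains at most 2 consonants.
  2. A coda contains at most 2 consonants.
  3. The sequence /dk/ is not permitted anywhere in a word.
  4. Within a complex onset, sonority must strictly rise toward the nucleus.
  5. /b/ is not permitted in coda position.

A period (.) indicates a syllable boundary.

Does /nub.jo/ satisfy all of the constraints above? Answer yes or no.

no

/nub.jo/ — violates constraint 5: syllable 1 coda contains /b/ → ill-formed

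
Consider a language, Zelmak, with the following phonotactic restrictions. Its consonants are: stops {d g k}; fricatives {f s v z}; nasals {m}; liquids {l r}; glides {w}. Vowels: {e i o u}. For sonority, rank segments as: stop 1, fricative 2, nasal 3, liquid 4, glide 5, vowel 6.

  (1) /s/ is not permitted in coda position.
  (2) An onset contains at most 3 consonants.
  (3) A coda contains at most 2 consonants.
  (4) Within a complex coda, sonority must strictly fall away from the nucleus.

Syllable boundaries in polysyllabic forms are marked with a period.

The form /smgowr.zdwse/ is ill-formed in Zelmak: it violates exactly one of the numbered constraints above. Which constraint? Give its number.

/smgowr.zdwse/: syllable 2 onset /zdws/ has 4 consonants (> 3).
This is a violation of constraint 2: "An onset contains at most 3 consonants."
The remaining constraints (1, 3, 4) are satisfied.

2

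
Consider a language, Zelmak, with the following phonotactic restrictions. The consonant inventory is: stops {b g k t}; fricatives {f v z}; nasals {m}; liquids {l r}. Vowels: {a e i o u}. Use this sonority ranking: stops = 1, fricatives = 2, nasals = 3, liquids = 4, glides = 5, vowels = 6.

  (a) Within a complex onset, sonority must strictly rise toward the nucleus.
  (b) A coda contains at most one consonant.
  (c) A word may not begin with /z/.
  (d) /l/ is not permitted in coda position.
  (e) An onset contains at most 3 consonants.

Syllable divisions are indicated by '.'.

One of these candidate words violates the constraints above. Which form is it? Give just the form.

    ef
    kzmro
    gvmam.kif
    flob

ef — σ1 onset /∅/, coda /f/ ok → phonotactically legal
kzmro — violates constraint (e): syllable 1 onset /kzmr/ has 4 consonants (> 3) → phonotactically illegal
gvmam.kif — σ1 onset /gvm/ (1→2→3 rises), coda /m/ ok; σ2 onset /k/, coda /f/ ok → phonotactically legal
flob — σ1 onset /fl/ (2→4 rises), coda /b/ ok → phonotactically legal

kzmro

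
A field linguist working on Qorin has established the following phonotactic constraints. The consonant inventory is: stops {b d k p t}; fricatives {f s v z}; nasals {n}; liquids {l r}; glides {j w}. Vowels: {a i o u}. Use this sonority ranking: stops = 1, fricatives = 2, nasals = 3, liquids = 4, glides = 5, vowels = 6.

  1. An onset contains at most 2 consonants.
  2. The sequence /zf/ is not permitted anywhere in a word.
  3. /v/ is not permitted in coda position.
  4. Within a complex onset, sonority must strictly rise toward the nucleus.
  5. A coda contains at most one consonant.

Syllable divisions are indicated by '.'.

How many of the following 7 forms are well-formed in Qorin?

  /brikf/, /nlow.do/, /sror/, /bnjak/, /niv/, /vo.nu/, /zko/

/brikf/ — violates constraint 5: syllable 1 coda /kf/ has 2 consonants (> 1) → ill-formed
/nlow.do/ — σ1 onset /nl/ (3→4 rises), coda /w/ ok; σ2 onset /d/, coda /∅/ ok → well-formed
/sror/ — σ1 onset /sr/ (2→4 rises), coda /r/ ok → well-formed
/bnjak/ — violates constraint 1: syllable 1 onset /bnj/ has 3 consonants (> 2) → ill-formed
/niv/ — violates constraint 3: syllable 1 coda contains /v/ → ill-formed
/vo.nu/ — σ1 onset /v/, coda /∅/ ok; σ2 onset /n/, coda /∅/ ok → well-formed
/zko/ — violates constraint 4: syllable 1 onset /zk/: /z/ (fricative, 2) → /k/ (stop, 1) does not rise → ill-formed
Well-formed: /nlow.do/, /sror/, /vo.nu/ → 3.

3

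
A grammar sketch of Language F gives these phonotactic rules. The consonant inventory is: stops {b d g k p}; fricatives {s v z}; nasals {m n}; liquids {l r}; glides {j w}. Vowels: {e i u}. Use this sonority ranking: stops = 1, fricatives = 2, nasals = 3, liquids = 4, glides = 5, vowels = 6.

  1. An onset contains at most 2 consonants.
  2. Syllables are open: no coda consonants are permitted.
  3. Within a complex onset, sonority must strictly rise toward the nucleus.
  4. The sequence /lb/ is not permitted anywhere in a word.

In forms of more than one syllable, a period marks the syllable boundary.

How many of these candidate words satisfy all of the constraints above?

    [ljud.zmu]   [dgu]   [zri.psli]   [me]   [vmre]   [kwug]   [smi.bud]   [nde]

1

[ljud.zmu] — violates constraint 2: syllable 1 coda /d/ has 1 consonant (> 0) → ill-formed
[dgu] — violates constraint 3: syllable 1 onset /dg/: /d/ (stop, 1) → /g/ (stop, 1) does not rise → ill-formed
[zri.psli] — violates constraint 1: syllable 2 onset /psl/ has 3 consonants (> 2) → ill-formed
[me] — σ1 onset /m/, coda /∅/ ok → well-formed
[vmre] — violates constraint 1: syllable 1 onset /vmr/ has 3 consonants (> 2) → ill-formed
[kwug] — violates constraint 2: syllable 1 coda /g/ has 1 consonant (> 0) → ill-formed
[smi.bud] — violates constraint 2: syllable 2 coda /d/ has 1 consonant (> 0) → ill-formed
[nde] — violates constraint 3: syllable 1 onset /nd/: /n/ (nasal, 3) → /d/ (stop, 1) does not rise → ill-formed
Well-formed: [me] → 1.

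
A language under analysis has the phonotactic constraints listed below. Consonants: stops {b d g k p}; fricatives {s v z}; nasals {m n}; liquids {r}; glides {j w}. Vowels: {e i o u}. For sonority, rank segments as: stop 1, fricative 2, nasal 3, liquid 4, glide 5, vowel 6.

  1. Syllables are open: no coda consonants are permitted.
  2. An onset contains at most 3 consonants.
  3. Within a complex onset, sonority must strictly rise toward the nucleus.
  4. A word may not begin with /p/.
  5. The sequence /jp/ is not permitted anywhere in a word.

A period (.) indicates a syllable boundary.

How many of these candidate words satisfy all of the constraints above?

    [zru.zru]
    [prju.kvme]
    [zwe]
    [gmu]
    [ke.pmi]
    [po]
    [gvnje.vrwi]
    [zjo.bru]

[zru.zru] — σ1 onset /zr/ (2→4 rises), coda /∅/ ok; σ2 onset /zr/ (2→4 rises), coda /∅/ ok → licit
[prju.kvme] — violates constraint 4: word begins with /p/ → illicit
[zwe] — σ1 onset /zw/ (2→5 rises), coda /∅/ ok → licit
[gmu] — σ1 onset /gm/ (1→3 rises), coda /∅/ ok → licit
[ke.pmi] — σ1 onset /k/, coda /∅/ ok; σ2 onset /pm/ (1→3 rises), coda /∅/ ok → licit
[po] — violates constraint 4: word begins with /p/ → illicit
[gvnje.vrwi] — violates constraint 2: syllable 1 onset /gvnj/ has 4 consonants (> 3) → illicit
[zjo.bru] — σ1 onset /zj/ (2→5 rises), coda /∅/ ok; σ2 onset /br/ (1→4 rises), coda /∅/ ok → licit
Licit: [zru.zru], [zwe], [gmu], [ke.pmi], [zjo.bru] → 5.

5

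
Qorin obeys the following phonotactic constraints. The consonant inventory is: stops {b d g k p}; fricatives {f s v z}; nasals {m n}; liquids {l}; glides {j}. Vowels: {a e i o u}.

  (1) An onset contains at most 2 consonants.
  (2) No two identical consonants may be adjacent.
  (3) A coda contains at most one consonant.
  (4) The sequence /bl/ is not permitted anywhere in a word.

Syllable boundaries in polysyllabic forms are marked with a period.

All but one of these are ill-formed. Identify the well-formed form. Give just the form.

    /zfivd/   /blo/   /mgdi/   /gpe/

/gpe/

/zfivd/ — violates constraint 3: syllable 1 coda /vd/ has 2 consonants (> 1) → ill-formed
/blo/ — violates constraint 4: contains banned sequence /bl/ → ill-formed
/mgdi/ — violates constraint 1: syllable 1 onset /mgd/ has 3 consonants (> 2) → ill-formed
/gpe/ — σ1 onset /gp/ (2C), coda /∅/ ok → well-formed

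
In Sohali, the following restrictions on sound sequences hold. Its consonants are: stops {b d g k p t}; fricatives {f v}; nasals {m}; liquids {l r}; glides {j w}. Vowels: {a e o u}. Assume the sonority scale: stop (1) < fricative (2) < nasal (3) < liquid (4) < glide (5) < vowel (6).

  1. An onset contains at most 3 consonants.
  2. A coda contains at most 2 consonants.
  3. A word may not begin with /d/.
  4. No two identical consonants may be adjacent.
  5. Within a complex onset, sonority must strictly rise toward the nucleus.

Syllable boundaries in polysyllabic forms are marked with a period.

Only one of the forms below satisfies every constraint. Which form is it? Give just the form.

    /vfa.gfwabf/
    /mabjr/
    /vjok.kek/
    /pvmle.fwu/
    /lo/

/lo/

/vfa.gfwabf/ — violates constraint 5: syllable 1 onset /vf/: /v/ (fricative, 2) → /f/ (fricative, 2) does not rise → illicit
/mabjr/ — violates constraint 2: syllable 1 coda /bjr/ has 3 consonants (> 2) → illicit
/vjok.kek/ — violates constraint 4: adjacent identical consonants /kk/ → illicit
/pvmle.fwu/ — violates constraint 1: syllable 1 onset /pvml/ has 4 consonants (> 3) → illicit
/lo/ — σ1 onset /l/, coda /∅/ ok → licit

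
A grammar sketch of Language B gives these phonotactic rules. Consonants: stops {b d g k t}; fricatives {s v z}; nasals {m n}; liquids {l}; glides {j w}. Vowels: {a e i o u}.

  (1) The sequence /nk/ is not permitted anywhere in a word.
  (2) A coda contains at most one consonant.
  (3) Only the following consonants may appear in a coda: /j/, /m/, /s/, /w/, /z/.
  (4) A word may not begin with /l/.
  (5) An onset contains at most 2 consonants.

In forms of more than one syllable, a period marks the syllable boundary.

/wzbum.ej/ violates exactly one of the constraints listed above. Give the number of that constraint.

5

/wzbum.ej/: syllable 1 onset /wzb/ has 3 consonants (> 2).
This is a violation of constraint 5: "An onset contains at most 2 consonants."
The remaining constraints (1, 2, 3, 4) are satisfied.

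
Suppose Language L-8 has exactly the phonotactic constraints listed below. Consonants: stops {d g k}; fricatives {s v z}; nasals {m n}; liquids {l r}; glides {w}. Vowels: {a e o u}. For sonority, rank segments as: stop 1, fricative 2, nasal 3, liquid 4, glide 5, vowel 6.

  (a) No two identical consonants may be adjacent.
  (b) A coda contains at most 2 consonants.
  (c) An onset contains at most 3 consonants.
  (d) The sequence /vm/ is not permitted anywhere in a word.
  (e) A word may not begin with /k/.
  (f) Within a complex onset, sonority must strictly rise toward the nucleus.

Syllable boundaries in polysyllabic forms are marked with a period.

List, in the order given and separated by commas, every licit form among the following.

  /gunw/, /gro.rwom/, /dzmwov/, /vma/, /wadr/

/gunw/, /gro.rwom/, /wadr/

/gunw/ — σ1 onset /g/, coda /nw/ (2C) ok → licit
/gro.rwom/ — σ1 onset /gr/ (1→4 rises), coda /∅/ ok; σ2 onset /rw/ (4→5 rises), coda /m/ ok → licit
/dzmwov/ — violates constraint (c): syllable 1 onset /dzmw/ has 4 consonants (> 3) → illicit
/vma/ — violates constraint (d): contains banned sequence /vm/ → illicit
/wadr/ — σ1 onset /w/, coda /dr/ (2C) ok → licit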